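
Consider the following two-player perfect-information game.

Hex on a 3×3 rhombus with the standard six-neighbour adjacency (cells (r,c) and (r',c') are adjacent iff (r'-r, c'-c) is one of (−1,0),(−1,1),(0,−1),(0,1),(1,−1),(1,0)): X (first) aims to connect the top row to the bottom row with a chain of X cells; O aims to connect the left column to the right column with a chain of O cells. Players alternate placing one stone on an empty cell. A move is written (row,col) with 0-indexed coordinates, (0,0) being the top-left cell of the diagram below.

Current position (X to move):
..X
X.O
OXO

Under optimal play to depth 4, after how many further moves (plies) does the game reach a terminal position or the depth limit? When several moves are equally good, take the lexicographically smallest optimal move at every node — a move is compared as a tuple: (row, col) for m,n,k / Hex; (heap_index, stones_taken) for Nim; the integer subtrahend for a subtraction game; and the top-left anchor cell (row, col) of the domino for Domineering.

p1 X@[..X/X.O/OXO]: (0,0)[X.X/X.O/OXO]-1 (0,1)[.XX/X.O/OXO]-1 (1,1)[..X/XXO/OXO]+1*
p2 O@[..X/XXO/OXO] terminal -1; root [..X/X.O/OXO] d4

PV length from [..X/X.O/OXO]: 1 ply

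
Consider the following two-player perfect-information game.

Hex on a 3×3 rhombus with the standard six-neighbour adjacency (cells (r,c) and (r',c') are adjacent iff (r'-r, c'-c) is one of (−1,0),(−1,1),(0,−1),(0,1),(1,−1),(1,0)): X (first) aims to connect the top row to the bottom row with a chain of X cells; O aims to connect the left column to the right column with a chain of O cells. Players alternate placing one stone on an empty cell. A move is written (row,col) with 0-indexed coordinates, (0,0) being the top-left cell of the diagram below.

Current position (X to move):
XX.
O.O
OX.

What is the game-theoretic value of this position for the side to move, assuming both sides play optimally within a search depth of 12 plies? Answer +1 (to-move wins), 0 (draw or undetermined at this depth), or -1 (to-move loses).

value(XX./O.O/OX., X) = +1

ply 1, X at XX./O.O/OX. | (0,2)=-1→XXX/O.O/OX.; (1,1)=+1→XX./OXO/OX.*; (2,2)=-1→XX./O.O/OXX
ply 2: XX./OXO/OX. is terminal -1 (O); from XX./O.O/OX. depth 12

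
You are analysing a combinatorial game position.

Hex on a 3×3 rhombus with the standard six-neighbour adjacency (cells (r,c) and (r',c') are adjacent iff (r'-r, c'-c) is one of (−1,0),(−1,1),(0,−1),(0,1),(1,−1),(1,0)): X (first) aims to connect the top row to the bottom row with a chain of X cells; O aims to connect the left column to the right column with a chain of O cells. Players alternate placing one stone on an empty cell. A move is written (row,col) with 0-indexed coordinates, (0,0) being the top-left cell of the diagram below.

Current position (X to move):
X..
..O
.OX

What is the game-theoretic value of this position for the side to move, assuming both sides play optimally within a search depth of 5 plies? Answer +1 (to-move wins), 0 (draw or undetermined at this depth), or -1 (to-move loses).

p1 X@[X../..O/.OX]: (0,1)[XX./..O/.OX]-1 (0,2)[X.X/..O/.OX]-1 (1,0)[X../X.O/.OX]-1 (1,1)[X../.XO/.OX]-1 (2,0)[X../..O/XOX]+1*
p2 O@[X../..O/XOX]: (0,1)[XO./..O/XOX]-1* (0,2)[X.O/..O/XOX]-1 (1,0)[X../O.O/XOX]-1 (1,1)[X../.OO/XOX]-1
p3 X@[XO./..O/XOX]: (0,2)[XOX/..O/XOX]+1* (1,0)[XO./X.O/XOX]+1 (1,1)[XO./.XO/XOX]+1
p4 O@[XOX/..O/XOX]: (1,0)[XOX/O.O/XOX]-1* (1,1)[XOX/.OO/XOX]-1
p5 X@[XOX/O.O/XOX]: (1,1)[XOX/OXO/XOX]+1*
p6 O@[XOX/OXO/XOX] terminal -1; root [X../..O/.OX] d5

value(X../..O/.OX, X) = +1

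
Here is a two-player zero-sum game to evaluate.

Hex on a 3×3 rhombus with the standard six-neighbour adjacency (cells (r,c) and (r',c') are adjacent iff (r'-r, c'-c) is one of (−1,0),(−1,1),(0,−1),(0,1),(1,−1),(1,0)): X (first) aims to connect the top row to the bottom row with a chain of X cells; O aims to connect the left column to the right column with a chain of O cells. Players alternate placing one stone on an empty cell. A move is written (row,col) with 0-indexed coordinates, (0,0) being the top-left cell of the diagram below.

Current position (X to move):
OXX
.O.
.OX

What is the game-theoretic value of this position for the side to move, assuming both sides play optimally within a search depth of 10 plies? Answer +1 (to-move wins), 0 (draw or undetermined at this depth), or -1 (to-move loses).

ply 1, X at OXX/.O./.OX | (1,0)=+1→OXX/XO./.OX*; (1,2)=+1→OXX/.OX/.OX; (2,0)=+1→OXX/.O./XOX
ply 2, O at OXX/XO./.OX | (1,2)=-1→OXX/XOO/.OX*; (2,0)=-1→OXX/XO./OOX
ply 3, X at OXX/XOO/.OX | (2,0)=+1→OXX/XOO/XOX*
ply 4: OXX/XOO/XOX is terminal -1 (O); from OXX/.O./.OX depth 10

value(OXX/.O./.OX, X) = +1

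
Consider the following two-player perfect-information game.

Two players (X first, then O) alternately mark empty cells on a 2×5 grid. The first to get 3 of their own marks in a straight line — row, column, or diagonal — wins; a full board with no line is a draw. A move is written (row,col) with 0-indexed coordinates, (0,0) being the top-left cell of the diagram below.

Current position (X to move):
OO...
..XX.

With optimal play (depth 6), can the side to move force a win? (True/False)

X winning at [OO.../..XX.]: True

[OO.../..XX.] X move#1: (0,2):+1/OOX../..XX.*, (0,3):-1/OO.X./..XX., (0,4):-1/OO..X/..XX., (1,0):-1/OO.../X.XX., (1,1):+1/OO.../.XXX., (1,4):+1/OO.../..XXX
[OOX../..XX.] O move#2: (0,3):-1/OOXO./..XX.*, (0,4):-1/OOX.O/..XX., (1,0):-1/OOX../O.XX., (1,1):-1/OOX../.OXX., (1,4):-1/OOX../..XXO
[OOXO./..XX.] X move#3: (0,4):+1/OOXOX/..XX.*, (1,0):+1/OOXO./X.XX., (1,1):+1/OOXO./.XXX., (1,4):+1/OOXO./..XXX
[OOXOX/..XX.] O move#4: (1,0):-1/OOXOX/O.XX.*, (1,1):-1/OOXOX/.OXX., (1,4):-1/OOXOX/..XXO
[OOXOX/O.XX.] X move#5: (1,1):+1/OOXOX/OXXX.*, (1,4):+1/OOXOX/O.XXX
[OOXOX/OXXX.] end (terminal -1, O#6); searched OO.../..XX. to 6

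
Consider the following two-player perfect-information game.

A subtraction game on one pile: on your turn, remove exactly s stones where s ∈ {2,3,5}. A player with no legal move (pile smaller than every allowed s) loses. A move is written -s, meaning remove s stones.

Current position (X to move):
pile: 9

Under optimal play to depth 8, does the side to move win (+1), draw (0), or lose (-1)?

value(9, X) = +1

[9] X move#1: -2:+1/7*, -3:-1/6, -5:-1/4
[7] O move#2: -2:-1/5*, -3:-1/4, -5:-1/2
[5] X move#3: -2:-1/3, -3:-1/2, -5:+1/0*
[0] end (terminal -1, O#4); searched 9 to 8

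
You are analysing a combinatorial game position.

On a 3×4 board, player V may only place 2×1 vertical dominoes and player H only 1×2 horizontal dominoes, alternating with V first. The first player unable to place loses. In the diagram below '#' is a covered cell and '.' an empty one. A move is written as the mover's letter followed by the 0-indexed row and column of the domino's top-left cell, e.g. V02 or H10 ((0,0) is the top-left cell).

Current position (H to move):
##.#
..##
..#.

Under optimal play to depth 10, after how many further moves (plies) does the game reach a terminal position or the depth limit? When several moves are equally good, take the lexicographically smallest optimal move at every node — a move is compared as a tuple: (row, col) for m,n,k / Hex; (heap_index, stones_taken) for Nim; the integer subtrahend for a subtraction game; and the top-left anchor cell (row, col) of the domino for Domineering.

[##.#/..##/..#.] H move#1: H10:+1/##.#/####/..#.*, H20:+1/##.#/..##/###.
[##.#/####/..#.] end (terminal -1, V#2); searched ##.#/..##/..#. to 10

PV length from [##.#/..##/..#.]: 1 ply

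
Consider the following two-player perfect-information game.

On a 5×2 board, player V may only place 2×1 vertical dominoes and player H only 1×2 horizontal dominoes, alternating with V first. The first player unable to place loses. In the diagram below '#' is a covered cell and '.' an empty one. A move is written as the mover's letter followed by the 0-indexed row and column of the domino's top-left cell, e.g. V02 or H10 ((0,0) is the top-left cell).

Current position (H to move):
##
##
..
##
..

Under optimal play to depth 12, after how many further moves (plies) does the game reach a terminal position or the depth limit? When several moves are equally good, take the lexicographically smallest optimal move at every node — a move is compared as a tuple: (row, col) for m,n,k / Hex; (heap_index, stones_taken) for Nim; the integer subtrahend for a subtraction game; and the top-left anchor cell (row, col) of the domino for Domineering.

ply 1, H at ##/##/../##/.. | H20=+1→##/##/##/##/..*; H40=+1→##/##/../##/##
ply 2: ##/##/##/##/.. is terminal -1 (V); from ##/##/../##/.. depth 12

PV length from [##/##/../##/..]: 1 ply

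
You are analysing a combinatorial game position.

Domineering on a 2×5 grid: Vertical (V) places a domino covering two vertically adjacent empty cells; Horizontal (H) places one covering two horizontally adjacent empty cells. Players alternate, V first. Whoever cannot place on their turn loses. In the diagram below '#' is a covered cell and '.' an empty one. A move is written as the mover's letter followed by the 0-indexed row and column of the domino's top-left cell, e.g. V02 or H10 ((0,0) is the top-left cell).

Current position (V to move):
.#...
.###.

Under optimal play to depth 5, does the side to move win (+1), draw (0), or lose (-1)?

value(.#.../.###., V) = +1

ply 1, V at .#.../.###. | V00=-1→##.../####.; V04=+1→.#..#/.####*
ply 2, H at .#..#/.#### | H02=-1→.####/.####*
ply 3, V at .####/.#### | V00=+1→#####/#####*
ply 4: #####/##### is terminal -1 (H); from .#.../.###. depth 5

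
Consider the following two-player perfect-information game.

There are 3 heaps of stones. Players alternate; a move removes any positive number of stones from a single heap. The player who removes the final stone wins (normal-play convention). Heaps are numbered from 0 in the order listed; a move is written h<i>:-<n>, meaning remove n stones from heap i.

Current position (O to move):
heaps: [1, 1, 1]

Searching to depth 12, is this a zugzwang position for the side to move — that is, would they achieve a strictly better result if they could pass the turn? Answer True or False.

p1 O@[(1,1,1)]: h0:-1[(0,1,1)]+1* h1:-1[(1,0,1)]+1 h2:-1[(1,1,0)]+1
p2 X@[(0,1,1)]: h1:-1[(0,0,1)]-1* h2:-1[(0,1,0)]-1
p3 O@[(0,0,1)]: h2:-1[(0,0,0)]+1*
p4 X@[(0,0,0)] terminal -1; root [(1,1,1)] d12
pass branch (X moves first from the same position):
  | p1 X@[(1,1,1)]: h0:-1[(0,1,1)]+1* h1:-1[(1,0,1)]+1 h2:-1[(1,1,0)]+1
  | p2 O@[(0,1,1)]: h1:-1[(0,0,1)]-1* h2:-1[(0,1,0)]-1
  | p3 X@[(0,0,1)]: h2:-1[(0,0,0)]+1*
  | p4 O@[(0,0,0)] terminal -1; root [(1,1,1)] d12
O moving scores +1; O passing scores -1

zugzwang((1,1,1), O) = False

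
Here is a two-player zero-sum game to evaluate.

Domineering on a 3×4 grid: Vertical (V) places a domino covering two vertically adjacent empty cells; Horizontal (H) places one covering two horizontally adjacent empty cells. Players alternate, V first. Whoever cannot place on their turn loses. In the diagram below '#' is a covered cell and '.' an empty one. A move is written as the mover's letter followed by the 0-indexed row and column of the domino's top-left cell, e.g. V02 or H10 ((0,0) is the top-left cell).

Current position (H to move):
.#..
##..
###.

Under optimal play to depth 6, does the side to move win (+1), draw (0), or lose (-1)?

ply 1, H at .#../##../###. | H02=-1→.###/##../###.; H12=+1→.#../####/###.*
ply 2: .#../####/###. is terminal -1 (V); from .#../##../###. depth 6

value(.#../##../###., H) = +1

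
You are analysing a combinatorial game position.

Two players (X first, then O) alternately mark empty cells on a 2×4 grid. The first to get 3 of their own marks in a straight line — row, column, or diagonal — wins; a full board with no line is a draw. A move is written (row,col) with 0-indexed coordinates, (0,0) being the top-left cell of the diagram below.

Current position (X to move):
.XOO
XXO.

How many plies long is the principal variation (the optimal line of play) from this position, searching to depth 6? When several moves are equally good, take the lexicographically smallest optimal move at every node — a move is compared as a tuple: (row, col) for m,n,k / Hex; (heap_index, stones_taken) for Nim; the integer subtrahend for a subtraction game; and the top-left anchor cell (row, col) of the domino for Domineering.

PV length from [.XOO/XXO.]: 2 plies

[.XOO/XXO.] X move#1: (0,0):+0/XXOO/XXO.*, (1,3):+0/.XOO/XXOX
[XXOO/XXO.] O move#2: (1,3):+0/XXOO/XXOO*
[XXOO/XXOO] end (terminal +0, X#3); searched .XOO/XXO. to 6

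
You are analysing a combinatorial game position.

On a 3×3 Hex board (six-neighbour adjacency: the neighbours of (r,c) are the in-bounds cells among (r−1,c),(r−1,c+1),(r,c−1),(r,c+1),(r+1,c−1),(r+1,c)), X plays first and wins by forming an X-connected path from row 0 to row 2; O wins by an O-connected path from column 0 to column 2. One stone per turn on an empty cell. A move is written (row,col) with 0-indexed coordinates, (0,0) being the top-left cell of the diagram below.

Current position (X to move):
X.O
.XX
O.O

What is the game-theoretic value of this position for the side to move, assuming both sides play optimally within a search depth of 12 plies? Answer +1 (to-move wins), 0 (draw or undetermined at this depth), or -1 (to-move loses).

value(X.O/.XX/O.O, X) = +1

p1 X@[X.O/.XX/O.O]: (0,1)[XXO/.XX/O.O]-1 (1,0)[X.O/XXX/O.O]-1 (2,1)[X.O/.XX/OXO]+1*
p2 O@[X.O/.XX/OXO]: (0,1)[XOO/.XX/OXO]-1* (1,0)[X.O/OXX/OXO]-1
p3 X@[XOO/.XX/OXO]: (1,0)[XOO/XXX/OXO]+1*
p4 O@[XOO/XXX/OXO] terminal -1; root [X.O/.XX/O.O] d12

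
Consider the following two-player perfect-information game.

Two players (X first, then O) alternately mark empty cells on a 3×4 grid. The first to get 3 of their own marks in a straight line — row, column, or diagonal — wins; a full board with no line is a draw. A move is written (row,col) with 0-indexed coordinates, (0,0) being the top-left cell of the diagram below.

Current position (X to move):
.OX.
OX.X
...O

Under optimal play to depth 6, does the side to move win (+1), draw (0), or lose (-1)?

value(.OX./OX.X/...O, X) = +1

ply 1, X at .OX./OX.X/...O | (0,0)=-1→XOX./OX.X/...O; (0,3)=-1→.OXX/OX.X/...O; (1,2)=+1→.OX./OXXX/...O*; (2,0)=+1→.OX./OX.X/X..O; (2,1)=-1→.OX./OX.X/.X.O; (2,2)=-1→.OX./OX.X/..XO
ply 2: .OX./OXXX/...O is terminal -1 (O); from .OX./OX.X/...O depth 6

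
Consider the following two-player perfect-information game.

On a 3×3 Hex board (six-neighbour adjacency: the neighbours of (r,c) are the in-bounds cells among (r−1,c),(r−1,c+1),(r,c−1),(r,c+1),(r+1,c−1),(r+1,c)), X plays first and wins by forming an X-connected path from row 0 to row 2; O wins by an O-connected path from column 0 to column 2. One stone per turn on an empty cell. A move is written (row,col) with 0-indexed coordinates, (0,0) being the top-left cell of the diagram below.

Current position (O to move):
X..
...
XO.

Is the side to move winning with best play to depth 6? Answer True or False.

p1 O@[X../.../XO.]: (0,1)[XO./.../XO.]-1* (0,2)[X.O/.../XO.]-1 (1,0)[X../O../XO.]-1 (1,1)[X../.O./XO.]-1 (1,2)[X../..O/XO.]-1 (2,2)[X../.../XOO]-1
p2 X@[XO./.../XO.]: (0,2)[XOX/.../XO.]+1* (1,0)[XO./X../XO.]+1 (1,1)[XO./.X./XO.]+1 (1,2)[XO./..X/XO.]+1 (2,2)[XO./.../XOX]+1
p3 O@[XOX/.../XO.]: (1,0)[XOX/O../XO.]-1* (1,1)[XOX/.O./XO.]-1 (1,2)[XOX/..O/XO.]-1 (2,2)[XOX/.../XOO]-1
p4 X@[XOX/O../XO.]: (1,1)[XOX/OX./XO.]+1* (1,2)[XOX/O.X/XO.]+1 (2,2)[XOX/O../XOX]+1
p5 O@[XOX/OX./XO.] terminal -1; root [X../.../XO.] d6

O winning at [X../.../XO.]: False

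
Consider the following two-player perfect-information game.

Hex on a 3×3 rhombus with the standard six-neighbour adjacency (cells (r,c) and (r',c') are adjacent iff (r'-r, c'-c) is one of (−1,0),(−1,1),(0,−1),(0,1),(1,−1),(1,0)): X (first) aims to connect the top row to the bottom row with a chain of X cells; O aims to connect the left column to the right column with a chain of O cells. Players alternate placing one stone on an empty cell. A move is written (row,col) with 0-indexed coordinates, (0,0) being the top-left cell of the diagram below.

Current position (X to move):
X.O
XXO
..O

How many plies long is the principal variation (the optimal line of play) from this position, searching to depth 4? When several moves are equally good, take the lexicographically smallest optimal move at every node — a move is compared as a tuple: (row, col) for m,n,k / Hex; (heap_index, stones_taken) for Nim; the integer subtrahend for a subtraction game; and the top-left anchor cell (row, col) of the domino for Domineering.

p1 X@[X.O/XXO/..O]: (0,1)[XXO/XXO/..O]+1* (2,0)[X.O/XXO/X.O]+1 (2,1)[X.O/XXO/.XO]+1
p2 O@[XXO/XXO/..O]: (2,0)[XXO/XXO/O.O]-1* (2,1)[XXO/XXO/.OO]-1
p3 X@[XXO/XXO/O.O]: (2,1)[XXO/XXO/OXO]+1*
p4 O@[XXO/XXO/OXO] terminal -1; root [X.O/XXO/..O] d4

PV length from [X.O/XXO/..O]: 3 plies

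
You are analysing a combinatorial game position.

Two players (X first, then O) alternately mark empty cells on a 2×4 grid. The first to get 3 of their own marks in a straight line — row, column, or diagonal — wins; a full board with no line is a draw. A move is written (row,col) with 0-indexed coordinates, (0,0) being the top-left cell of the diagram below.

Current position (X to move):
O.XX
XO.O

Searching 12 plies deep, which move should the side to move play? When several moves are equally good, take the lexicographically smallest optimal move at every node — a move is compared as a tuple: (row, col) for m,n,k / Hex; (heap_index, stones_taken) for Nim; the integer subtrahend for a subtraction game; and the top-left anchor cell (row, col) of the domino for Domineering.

p1 X@[O.XX/XO.O]: (0,1)[OXXX/XO.O]+1* (1,2)[O.XX/XOXO]+0
p2 O@[OXXX/XO.O] terminal -1; root [O.XX/XO.O] d12

X's best at [O.XX/XO.O]: (0,1)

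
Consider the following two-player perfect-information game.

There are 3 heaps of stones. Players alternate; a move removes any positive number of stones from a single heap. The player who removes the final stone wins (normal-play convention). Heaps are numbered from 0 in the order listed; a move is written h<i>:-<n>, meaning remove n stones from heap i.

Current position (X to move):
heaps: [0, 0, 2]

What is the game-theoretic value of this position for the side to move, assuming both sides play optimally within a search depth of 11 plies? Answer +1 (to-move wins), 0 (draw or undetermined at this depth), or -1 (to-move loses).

[(0,0,2)] X move#1: h2:-1:-1/(0,0,1), h2:-2:+1/(0,0,0)*
[(0,0,0)] end (terminal -1, O#2); searched (0,0,2) to 11

value((0,0,2), X) = +1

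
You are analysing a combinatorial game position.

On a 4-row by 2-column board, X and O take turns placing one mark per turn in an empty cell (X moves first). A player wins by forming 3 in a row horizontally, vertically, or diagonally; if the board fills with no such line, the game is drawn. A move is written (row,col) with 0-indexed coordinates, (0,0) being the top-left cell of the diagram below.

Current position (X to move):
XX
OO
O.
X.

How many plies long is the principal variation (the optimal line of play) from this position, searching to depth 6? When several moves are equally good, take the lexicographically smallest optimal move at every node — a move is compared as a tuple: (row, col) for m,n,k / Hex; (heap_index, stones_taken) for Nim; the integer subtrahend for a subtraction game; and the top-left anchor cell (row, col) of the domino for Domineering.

ply 1, X at XX/OO/O./X. | (2,1)=+0→XX/OO/OX/X.*; (3,1)=+0→XX/OO/O./XX
ply 2, O at XX/OO/OX/X. | (3,1)=+0→XX/OO/OX/XO*
ply 3: XX/OO/OX/XO is terminal +0 (X); from XX/OO/O./X. depth 6

PV length from [XX/OO/O./X.]: 2 plies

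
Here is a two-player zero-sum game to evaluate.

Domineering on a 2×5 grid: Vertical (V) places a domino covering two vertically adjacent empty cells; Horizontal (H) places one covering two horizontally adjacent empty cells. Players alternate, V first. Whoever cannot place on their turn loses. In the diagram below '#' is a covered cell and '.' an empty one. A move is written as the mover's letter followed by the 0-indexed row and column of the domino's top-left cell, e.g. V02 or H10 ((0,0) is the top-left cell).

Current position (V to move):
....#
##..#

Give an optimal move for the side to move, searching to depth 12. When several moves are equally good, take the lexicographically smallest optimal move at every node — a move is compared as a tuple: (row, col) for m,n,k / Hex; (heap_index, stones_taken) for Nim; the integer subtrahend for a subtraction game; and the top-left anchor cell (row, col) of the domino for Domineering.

V's best at [....#/##..#]: V02

p1 V@[....#/##..#]: V02[..#.#/###.#]+1* V03[...##/##.##]-1
p2 H@[..#.#/###.#]: H00[###.#/###.#]-1*
p3 V@[###.#/###.#]: V03[#####/#####]+1*
p4 H@[#####/#####] terminal -1; root [....#/##..#] d12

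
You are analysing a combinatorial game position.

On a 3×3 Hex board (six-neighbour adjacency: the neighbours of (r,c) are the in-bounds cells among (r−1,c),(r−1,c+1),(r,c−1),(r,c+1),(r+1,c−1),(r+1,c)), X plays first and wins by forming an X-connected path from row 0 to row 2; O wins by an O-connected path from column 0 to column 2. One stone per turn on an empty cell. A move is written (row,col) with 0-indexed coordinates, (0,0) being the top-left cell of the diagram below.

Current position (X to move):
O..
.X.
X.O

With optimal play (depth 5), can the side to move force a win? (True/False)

X winning at [O../.X./X.O]: True

[O../.X./X.O] X move#1: (0,1):+1/OX./.X./X.O*, (0,2):+1/O.X/.X./X.O, (1,0):+1/O../XX./X.O, (1,2):+1/O../.XX/X.O, (2,1):+1/O../.X./XXO
[OX./.X./X.O] end (terminal -1, O#2); searched O../.X./X.O to 5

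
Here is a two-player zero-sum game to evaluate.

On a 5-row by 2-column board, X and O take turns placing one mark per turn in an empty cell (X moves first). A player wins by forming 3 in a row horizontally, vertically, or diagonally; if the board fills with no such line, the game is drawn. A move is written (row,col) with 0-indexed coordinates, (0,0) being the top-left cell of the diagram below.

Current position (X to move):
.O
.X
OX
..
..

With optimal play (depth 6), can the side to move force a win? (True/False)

p1 X@[.O/.X/OX/../..]: (0,0)[XO/.X/OX/../..]+0 (1,0)[.O/XX/OX/../..]+0 (3,0)[.O/.X/OX/X./..]+0 (3,1)[.O/.X/OX/.X/..]+1* (4,0)[.O/.X/OX/../X.]+0 (4,1)[.O/.X/OX/../.X]+0
p2 O@[.O/.X/OX/.X/..] terminal -1; root [.O/.X/OX/../..] d6

X winning at [.O/.X/OX/../..]: True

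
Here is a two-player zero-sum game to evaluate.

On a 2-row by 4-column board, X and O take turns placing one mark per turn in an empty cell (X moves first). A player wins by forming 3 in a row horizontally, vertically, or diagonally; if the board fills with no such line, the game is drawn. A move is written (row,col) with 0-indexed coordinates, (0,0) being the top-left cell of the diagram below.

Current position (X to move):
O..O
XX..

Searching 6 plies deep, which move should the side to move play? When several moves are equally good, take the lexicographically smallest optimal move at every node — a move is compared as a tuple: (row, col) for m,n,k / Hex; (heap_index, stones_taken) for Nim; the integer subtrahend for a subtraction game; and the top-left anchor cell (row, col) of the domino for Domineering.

X's best at [O..O/XX..]: (1,2)

p1 X@[O..O/XX..]: (0,1)[OX.O/XX..]+0 (0,2)[O.XO/XX..]+0 (1,2)[O..O/XXX.]+1* (1,3)[O..O/XX.X]+0
p2 O@[O..O/XXX.] terminal -1; root [O..O/XX..] d6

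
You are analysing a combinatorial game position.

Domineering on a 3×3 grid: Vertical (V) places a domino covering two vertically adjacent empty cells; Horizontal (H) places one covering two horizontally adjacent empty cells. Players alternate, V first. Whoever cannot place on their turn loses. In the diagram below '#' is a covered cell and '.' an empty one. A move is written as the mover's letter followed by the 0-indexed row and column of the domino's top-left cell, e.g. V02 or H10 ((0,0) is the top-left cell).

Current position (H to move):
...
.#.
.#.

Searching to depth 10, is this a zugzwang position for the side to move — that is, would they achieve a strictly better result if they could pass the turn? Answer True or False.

[.../.#./.#.] H move#1: H00:-1/##./.#./.#.*, H01:-1/.##/.#./.#.
[##./.#./.#.] V move#2: V02:+1/###/.##/.#.*, V10:+1/##./##./##., V12:+1/##./.##/.##
[###/.##/.#.] end (terminal -1, H#3); searched .../.#./.#. to 10
if H skipped the turn, V would face:
~ [.../.#./.#.] V move#1: V00:+1/#../##./.#.*, V02:+1/..#/.##/.#., V10:+1/.../##./##., V12:+1/.../.##/.##
~ [#../##./.#.] H move#2: H01:-1/###/##./.#.*
~ [###/##./.#.] V move#3: V12:+1/###/###/.##*
~ [###/###/.##] end (terminal -1, H#4); searched .../.#./.#. to 10
compare (H): move=-1 vs pass=-1

zugzwang(.../.#./.#., H) = False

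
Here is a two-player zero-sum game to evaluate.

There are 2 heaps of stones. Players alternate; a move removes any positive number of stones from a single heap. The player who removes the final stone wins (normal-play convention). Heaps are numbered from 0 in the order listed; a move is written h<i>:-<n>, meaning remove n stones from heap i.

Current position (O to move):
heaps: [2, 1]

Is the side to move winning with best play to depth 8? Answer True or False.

[(2,1)] O move#1: h0:-1:+1/(1,1)*, h0:-2:-1/(0,1), h1:-1:-1/(2,0)
[(1,1)] X move#2: h0:-1:-1/(0,1)*, h1:-1:-1/(1,0)
[(0,1)] O move#3: h1:-1:+1/(0,0)*
[(0,0)] end (terminal -1, X#4); searched (2,1) to 8

O winning at [(2,1)]: True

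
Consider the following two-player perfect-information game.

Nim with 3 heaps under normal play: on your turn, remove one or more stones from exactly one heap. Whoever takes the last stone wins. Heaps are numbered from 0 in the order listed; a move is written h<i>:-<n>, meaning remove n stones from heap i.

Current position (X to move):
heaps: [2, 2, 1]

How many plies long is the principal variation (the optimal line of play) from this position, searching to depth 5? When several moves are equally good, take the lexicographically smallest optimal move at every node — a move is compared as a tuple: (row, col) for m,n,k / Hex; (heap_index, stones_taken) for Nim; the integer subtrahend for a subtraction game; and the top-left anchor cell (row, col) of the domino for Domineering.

p1 X@[(2,2,1)]: h0:-1[(1,2,1)]-1 h0:-2[(0,2,1)]-1 h1:-1[(2,1,1)]-1 h1:-2[(2,0,1)]-1 h2:-1[(2,2,0)]+1*
p2 O@[(2,2,0)]: h0:-1[(1,2,0)]-1* h0:-2[(0,2,0)]-1 h1:-1[(2,1,0)]-1 h1:-2[(2,0,0)]-1
p3 X@[(1,2,0)]: h0:-1[(0,2,0)]-1 h1:-1[(1,1,0)]+1* h1:-2[(1,0,0)]-1
p4 O@[(1,1,0)]: h0:-1[(0,1,0)]-1* h1:-1[(1,0,0)]-1
p5 X@[(0,1,0)]: h1:-1[(0,0,0)]+1*
p6 O@[(0,0,0)] terminal -1; root [(2,2,1)] d5

PV length from [(2,2,1)]: 5 plies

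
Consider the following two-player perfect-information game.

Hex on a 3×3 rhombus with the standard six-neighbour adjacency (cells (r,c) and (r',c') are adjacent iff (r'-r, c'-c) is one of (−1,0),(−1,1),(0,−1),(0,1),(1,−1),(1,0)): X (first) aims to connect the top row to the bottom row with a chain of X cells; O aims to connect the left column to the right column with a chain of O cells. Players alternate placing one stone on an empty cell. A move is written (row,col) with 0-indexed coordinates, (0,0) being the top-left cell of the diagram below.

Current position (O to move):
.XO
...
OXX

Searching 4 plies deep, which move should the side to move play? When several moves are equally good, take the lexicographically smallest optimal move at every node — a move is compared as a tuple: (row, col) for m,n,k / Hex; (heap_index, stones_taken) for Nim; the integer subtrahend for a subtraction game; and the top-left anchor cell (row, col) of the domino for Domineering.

ply 1, O at .XO/.../OXX | (0,0)=-1→OXO/.../OXX; (1,0)=-1→.XO/O../OXX; (1,1)=+1→.XO/.O./OXX*; (1,2)=-1→.XO/..O/OXX
ply 2: .XO/.O./OXX is terminal -1 (X); from .XO/.../OXX depth 4

O's best at [.XO/.../OXX]: (1,1)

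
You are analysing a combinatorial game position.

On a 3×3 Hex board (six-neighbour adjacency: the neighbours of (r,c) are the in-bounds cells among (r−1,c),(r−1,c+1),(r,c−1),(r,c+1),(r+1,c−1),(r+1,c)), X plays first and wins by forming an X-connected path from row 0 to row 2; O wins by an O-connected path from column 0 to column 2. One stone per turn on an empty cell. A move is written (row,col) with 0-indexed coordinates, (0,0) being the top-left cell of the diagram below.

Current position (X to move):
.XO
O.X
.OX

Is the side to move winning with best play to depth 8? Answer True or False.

[.XO/O.X/.OX] X move#1: (0,0):-1/XXO/O.X/.OX, (1,1):+1/.XO/OXX/.OX*, (2,0):-1/.XO/O.X/XOX
[.XO/OXX/.OX] end (terminal -1, O#2); searched .XO/O.X/.OX to 8

X winning at [.XO/O.X/.OX]: True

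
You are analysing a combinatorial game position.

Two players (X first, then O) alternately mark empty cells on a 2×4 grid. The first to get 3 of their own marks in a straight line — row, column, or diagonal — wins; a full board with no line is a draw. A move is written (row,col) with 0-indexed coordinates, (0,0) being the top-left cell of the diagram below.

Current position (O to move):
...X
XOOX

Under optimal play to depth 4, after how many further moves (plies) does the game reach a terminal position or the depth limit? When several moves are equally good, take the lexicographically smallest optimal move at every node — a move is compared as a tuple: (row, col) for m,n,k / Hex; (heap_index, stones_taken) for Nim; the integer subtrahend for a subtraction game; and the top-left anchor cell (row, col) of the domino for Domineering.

PV length from [...X/XOOX]: 3 plies

p1 O@[...X/XOOX]: (0,0)[O..X/XOOX]+0* (0,1)[.O.X/XOOX]+0 (0,2)[..OX/XOOX]+0
p2 X@[O..X/XOOX]: (0,1)[OX.X/XOOX]+0* (0,2)[O.XX/XOOX]+0
p3 O@[OX.X/XOOX]: (0,2)[OXOX/XOOX]+0*
p4 X@[OXOX/XOOX] terminal +0; root [...X/XOOX] d4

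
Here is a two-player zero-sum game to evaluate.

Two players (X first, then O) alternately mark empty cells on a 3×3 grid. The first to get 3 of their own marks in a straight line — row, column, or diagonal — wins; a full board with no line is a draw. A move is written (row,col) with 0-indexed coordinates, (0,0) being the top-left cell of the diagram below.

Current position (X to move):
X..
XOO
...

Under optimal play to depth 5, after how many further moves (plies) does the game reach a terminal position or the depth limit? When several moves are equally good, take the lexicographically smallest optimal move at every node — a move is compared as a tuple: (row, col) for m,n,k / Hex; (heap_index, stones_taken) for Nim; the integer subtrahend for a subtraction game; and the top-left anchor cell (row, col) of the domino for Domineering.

ply 1, X at X../XOO/... | (0,1)=+1→XX./XOO/...*; (0,2)=+1→X.X/XOO/...; (2,0)=+1→X../XOO/X..; (2,1)=+0→X../XOO/.X.; (2,2)=+0→X../XOO/..X
ply 2, O at XX./XOO/... | (0,2)=-1→XXO/XOO/...*; (2,0)=-1→XX./XOO/O..; (2,1)=-1→XX./XOO/.O.; (2,2)=-1→XX./XOO/..O
ply 3, X at XXO/XOO/... | (2,0)=+1→XXO/XOO/X..*; (2,1)=-1→XXO/XOO/.X.; (2,2)=-1→XXO/XOO/..X
ply 4: XXO/XOO/X.. is terminal -1 (O); from X../XOO/... depth 5

PV length from [X../XOO/...]: 3 plies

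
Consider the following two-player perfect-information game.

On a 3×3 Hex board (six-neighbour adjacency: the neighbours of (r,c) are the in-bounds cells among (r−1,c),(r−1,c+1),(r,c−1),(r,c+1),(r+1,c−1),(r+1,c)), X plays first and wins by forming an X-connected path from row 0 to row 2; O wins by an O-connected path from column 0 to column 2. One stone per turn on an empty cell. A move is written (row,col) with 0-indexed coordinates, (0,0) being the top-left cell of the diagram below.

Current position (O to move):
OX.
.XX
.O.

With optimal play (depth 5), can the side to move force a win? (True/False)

O winning at [OX./.XX/.O.]: False

ply 1, O at OX./.XX/.O. | (0,2)=-1→OXO/.XX/.O.*; (1,0)=-1→OX./OXX/.O.; (2,0)=-1→OX./.XX/OO.; (2,2)=-1→OX./.XX/.OO
ply 2, X at OXO/.XX/.O. | (1,0)=+1→OXO/XXX/.O.*; (2,0)=+1→OXO/.XX/XO.; (2,2)=+1→OXO/.XX/.OX
ply 3, O at OXO/XXX/.O. | (2,0)=-1→OXO/XXX/OO.*; (2,2)=-1→OXO/XXX/.OO
ply 4, X at OXO/XXX/OO. | (2,2)=+1→OXO/XXX/OOX*
ply 5: OXO/XXX/OOX is terminal -1 (O); from OX./.XX/.O. depth 5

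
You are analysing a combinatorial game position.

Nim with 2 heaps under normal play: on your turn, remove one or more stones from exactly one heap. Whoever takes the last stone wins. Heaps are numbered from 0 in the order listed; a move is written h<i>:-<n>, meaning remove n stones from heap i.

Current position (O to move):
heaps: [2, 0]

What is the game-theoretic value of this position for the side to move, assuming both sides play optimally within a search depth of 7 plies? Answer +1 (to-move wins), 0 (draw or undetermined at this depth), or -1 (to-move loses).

[(2,0)] O move#1: h0:-1:-1/(1,0), h0:-2:+1/(0,0)*
[(0,0)] end (terminal -1, X#2); searched (2,0) to 7

value((2,0), O) = +1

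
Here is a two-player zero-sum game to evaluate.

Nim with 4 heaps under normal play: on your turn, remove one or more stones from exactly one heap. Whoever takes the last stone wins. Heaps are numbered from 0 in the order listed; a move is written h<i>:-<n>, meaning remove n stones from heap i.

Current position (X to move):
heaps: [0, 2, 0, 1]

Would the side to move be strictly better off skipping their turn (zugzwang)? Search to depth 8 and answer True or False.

zugzwang((0,2,0,1), X) = False

[(0,2,0,1)] X move#1: h1:-1:+1/(0,1,0,1)*, h1:-2:-1/(0,0,0,1), h3:-1:-1/(0,2,0,0)
[(0,1,0,1)] O move#2: h1:-1:-1/(0,0,0,1)*, h3:-1:-1/(0,1,0,0)
[(0,0,0,1)] X move#3: h3:-1:+1/(0,0,0,0)*
[(0,0,0,0)] end (terminal -1, O#4); searched (0,2,0,1) to 8
suppose X passes — search the same position with O to move:
pass> [(0,2,0,1)] O move#1: h1:-1:+1/(0,1,0,1)*, h1:-2:-1/(0,0,0,1), h3:-1:-1/(0,2,0,0)
pass> [(0,1,0,1)] X move#2: h1:-1:-1/(0,0,0,1)*, h3:-1:-1/(0,1,0,0)
pass> [(0,0,0,1)] O move#3: h3:-1:+1/(0,0,0,0)*
pass> [(0,0,0,0)] end (terminal -1, X#4); searched (0,2,0,1) to 8
for X: play +1, pass -1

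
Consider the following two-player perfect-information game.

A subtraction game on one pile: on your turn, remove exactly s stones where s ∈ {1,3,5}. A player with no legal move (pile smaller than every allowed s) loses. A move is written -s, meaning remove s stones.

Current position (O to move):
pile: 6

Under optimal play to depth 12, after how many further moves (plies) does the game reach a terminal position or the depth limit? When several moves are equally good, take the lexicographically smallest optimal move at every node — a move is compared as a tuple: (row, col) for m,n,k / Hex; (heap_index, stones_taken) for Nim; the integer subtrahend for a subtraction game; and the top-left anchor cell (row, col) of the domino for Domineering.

ply 1, O at 6 | -1=-1→5*; -3=-1→3; -5=-1→1
ply 2, X at 5 | -1=+1→4*; -3=+1→2; -5=+1→0
ply 3, O at 4 | -1=-1→3*; -3=-1→1
ply 4, X at 3 | -1=+1→2*; -3=+1→0
ply 5, O at 2 | -1=-1→1*
ply 6, X at 1 | -1=+1→0*
ply 7: 0 is terminal -1 (O); from 6 depth 12

PV length from [6]: 6 plies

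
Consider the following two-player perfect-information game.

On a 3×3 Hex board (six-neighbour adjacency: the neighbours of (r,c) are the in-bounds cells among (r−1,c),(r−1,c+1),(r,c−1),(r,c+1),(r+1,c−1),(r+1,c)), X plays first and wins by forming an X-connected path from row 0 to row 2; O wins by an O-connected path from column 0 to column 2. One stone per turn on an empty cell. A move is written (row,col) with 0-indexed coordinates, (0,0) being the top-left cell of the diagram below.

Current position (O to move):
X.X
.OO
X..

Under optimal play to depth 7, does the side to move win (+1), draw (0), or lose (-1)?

value(X.X/.OO/X.., O) = +1

p1 O@[X.X/.OO/X..]: (0,1)[XOX/.OO/X..]-1 (1,0)[X.X/OOO/X..]+1* (2,1)[X.X/.OO/XO.]-1 (2,2)[X.X/.OO/X.O]-1
p2 X@[X.X/OOO/X..] terminal -1; root [X.X/.OO/X..] d7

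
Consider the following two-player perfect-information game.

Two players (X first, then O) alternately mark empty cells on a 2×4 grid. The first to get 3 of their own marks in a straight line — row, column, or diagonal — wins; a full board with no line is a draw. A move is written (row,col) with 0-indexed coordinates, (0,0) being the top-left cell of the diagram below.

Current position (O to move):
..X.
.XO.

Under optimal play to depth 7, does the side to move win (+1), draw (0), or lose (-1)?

value(..X./.XO., O) = 0

p1 O@[..X./.XO.]: (0,0)[O.X./.XO.]+0* (0,1)[.OX./.XO.]+0 (0,3)[..XO/.XO.]+0 (1,0)[..X./OXO.]-1 (1,3)[..X./.XOO]-1
p2 X@[O.X./.XO.]: (0,1)[OXX./.XO.]+0* (0,3)[O.XX/.XO.]+0 (1,0)[O.X./XXO.]+0 (1,3)[O.X./.XOX]+0
p3 O@[OXX./.XO.]: (0,3)[OXXO/.XO.]+0* (1,0)[OXX./OXO.]-1 (1,3)[OXX./.XOO]-1
p4 X@[OXXO/.XO.]: (1,0)[OXXO/XXO.]+0* (1,3)[OXXO/.XOX]+0
p5 O@[OXXO/XXO.]: (1,3)[OXXO/XXOO]+0*
p6 X@[OXXO/XXOO] terminal +0; root [..X./.XO.] d7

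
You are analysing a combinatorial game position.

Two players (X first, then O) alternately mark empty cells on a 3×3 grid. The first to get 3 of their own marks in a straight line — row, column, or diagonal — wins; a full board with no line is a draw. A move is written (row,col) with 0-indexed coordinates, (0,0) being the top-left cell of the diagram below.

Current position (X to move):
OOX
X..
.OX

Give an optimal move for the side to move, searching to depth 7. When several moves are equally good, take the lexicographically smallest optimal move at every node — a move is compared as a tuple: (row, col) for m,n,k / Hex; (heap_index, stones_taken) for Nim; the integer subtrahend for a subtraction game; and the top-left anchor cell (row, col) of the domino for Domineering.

[OOX/X../.OX] X move#1: (1,1):+1/OOX/XX./.OX*, (1,2):+1/OOX/X.X/.OX, (2,0):-1/OOX/X../XOX
[OOX/XX./.OX] O move#2: (1,2):-1/OOX/XXO/.OX*, (2,0):-1/OOX/XX./OOX
[OOX/XXO/.OX] X move#3: (2,0):+1/OOX/XXO/XOX*
[OOX/XXO/XOX] end (terminal -1, O#4); searched OOX/X../.OX to 7

X's best at [OOX/X../.OX]: (1,1)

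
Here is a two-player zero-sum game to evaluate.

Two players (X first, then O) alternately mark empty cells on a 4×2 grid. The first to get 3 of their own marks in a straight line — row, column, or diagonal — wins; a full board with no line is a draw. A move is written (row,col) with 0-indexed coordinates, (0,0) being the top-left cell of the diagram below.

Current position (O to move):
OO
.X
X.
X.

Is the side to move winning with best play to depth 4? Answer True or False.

O winning at [OO/.X/X./X.]: False

[OO/.X/X./X.] O move#1: (1,0):+0/OO/OX/X./X.*, (2,1):-1/OO/.X/XO/X., (3,1):-1/OO/.X/X./XO
[OO/OX/X./X.] X move#2: (2,1):+0/OO/OX/XX/X.*, (3,1):+0/OO/OX/X./XX
[OO/OX/XX/X.] O move#3: (3,1):+0/OO/OX/XX/XO*
[OO/OX/XX/XO] end (terminal +0, X#4); searched OO/.X/X./X. to 4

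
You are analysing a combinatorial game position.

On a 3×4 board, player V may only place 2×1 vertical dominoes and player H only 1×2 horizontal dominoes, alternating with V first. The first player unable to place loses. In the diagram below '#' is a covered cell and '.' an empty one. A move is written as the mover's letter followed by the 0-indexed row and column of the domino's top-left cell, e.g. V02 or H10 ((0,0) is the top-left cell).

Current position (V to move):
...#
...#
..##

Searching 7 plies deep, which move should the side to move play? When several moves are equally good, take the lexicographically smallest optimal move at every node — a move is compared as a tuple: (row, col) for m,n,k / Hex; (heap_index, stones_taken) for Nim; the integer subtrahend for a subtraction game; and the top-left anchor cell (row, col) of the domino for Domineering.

V's best at [...#/...#/..##]: V01

p1 V@[...#/...#/..##]: V00[#..#/#..#/..##]-1 V01[.#.#/.#.#/..##]+1* V02[..##/..##/..##]-1 V10[...#/#..#/#.##]-1 V11[...#/.#.#/.###]+1
p2 H@[.#.#/.#.#/..##]: H20[.#.#/.#.#/####]-1*
p3 V@[.#.#/.#.#/####]: V00[##.#/##.#/####]+1* V02[.###/.###/####]+1
p4 H@[##.#/##.#/####] terminal -1; root [...#/...#/..##] d7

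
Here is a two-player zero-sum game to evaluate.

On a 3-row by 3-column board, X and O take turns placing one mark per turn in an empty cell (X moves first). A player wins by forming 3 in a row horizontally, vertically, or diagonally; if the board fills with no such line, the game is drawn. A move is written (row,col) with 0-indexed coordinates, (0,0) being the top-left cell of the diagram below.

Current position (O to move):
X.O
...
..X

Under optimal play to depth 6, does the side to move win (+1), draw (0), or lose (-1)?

value(X.O/.../..X, O) = -1

[X.O/.../..X] O move#1: (0,1):-1/XOO/.../..X*, (1,0):-1/X.O/O../..X, (1,1):-1/X.O/.O./..X, (1,2):-1/X.O/..O/..X, (2,0):-1/X.O/.../O.X, (2,1):-1/X.O/.../.OX
[XOO/.../..X] X move#2: (1,0):+1/XOO/X../..X*, (1,1):+1/XOO/.X./..X, (1,2):-1/XOO/..X/..X, (2,0):+1/XOO/.../X.X, (2,1):+1/XOO/.../.XX
[XOO/X../..X] O move#3: (1,1):-1/XOO/XO./..X*, (1,2):-1/XOO/X.O/..X, (2,0):-1/XOO/X../O.X, (2,1):-1/XOO/X../.OX
[XOO/XO./..X] X move#4: (1,2):-1/XOO/XOX/..X, (2,0):+1/XOO/XO./X.X*, (2,1):-1/XOO/XO./.XX
[XOO/XO./X.X] end (terminal -1, O#5); searched X.O/.../..X to 6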